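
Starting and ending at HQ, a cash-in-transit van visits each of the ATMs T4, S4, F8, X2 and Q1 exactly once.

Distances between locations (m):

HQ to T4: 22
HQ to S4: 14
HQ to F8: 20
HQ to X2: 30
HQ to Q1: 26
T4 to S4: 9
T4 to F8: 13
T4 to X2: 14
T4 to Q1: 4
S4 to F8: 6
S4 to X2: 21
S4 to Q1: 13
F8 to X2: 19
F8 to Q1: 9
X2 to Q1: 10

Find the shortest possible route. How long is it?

Shortest round trip = 75 m.

With 5 stops there are 5!/2 = 60 distinct round trips (a route and its reverse cost the same).
HQ → T4 → S4 → F8 → X2 → Q1 → HQ: 22+9+6+19+10+26 = 92
HQ → T4 → S4 → F8 → Q1 → X2 → HQ: 22+9+6+9+10+30 = 86
HQ → T4 → S4 → X2 → F8 → Q1 → HQ: 22+9+21+19+9+26 = 106
HQ → T4 → S4 → X2 → Q1 → F8 → HQ: 22+9+21+10+9+20 = 91
HQ → T4 → S4 → Q1 → F8 → X2 → HQ: 22+9+13+9+19+30 = 102
HQ → T4 → S4 → Q1 → X2 → F8 → HQ: 22+9+13+10+19+20 = 93
HQ → T4 → F8 → S4 → X2 → Q1 → HQ: 22+13+6+21+10+26 = 98
HQ → T4 → F8 → S4 → Q1 → X2 → HQ: 22+13+6+13+10+30 = 94
HQ → T4 → F8 → X2 → S4 → Q1 → HQ: 22+13+19+21+13+26 = 114
HQ → T4 → F8 → X2 → Q1 → S4 → HQ: 22+13+19+10+13+14 = 91
HQ → T4 → F8 → Q1 → S4 → X2 → HQ: 22+13+9+13+21+30 = 108
HQ → T4 → F8 → Q1 → X2 → S4 → HQ: 22+13+9+10+21+14 = 89
HQ → T4 → X2 → S4 → F8 → Q1 → HQ: 22+14+21+6+9+26 = 98
HQ → T4 → X2 → S4 → Q1 → F8 → HQ: 22+14+21+13+9+20 = 99
… (46 more)
HQ → T4 → X2 → Q1 → F8 → S4 → HQ: 22+14+10+9+6+14 = 75  ← best
The minimum is 75.
One optimal route: HQ → T4 → X2 → Q1 → F8 → S4 → HQ (or its reverse).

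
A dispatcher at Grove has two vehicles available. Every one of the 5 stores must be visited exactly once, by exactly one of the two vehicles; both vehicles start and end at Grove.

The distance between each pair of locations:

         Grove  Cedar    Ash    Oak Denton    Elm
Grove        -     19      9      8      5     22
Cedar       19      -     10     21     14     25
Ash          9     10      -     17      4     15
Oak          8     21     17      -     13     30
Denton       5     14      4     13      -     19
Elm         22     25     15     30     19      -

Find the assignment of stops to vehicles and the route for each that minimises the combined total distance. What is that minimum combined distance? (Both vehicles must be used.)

Try each way of splitting the stops between the two vehicles (each non-empty) and, for each split, find the best tour for each vehicle:
  {Cedar} + {Ash, Oak, Denton, Elm}: 38 + 62 = 100
  {Ash} + {Cedar, Oak, Denton, Elm}: 18 + 78 = 96
  {Cedar, Ash} + {Oak, Denton, Elm}: 38 + 62 = 100
  {Oak} + {Cedar, Ash, Denton, Elm}: 16 + 66 = 82
  {Cedar, Oak} + {Ash, Denton, Elm}: 48 + 46 = 94
  {Ash, Oak} + {Cedar, Denton, Elm}: 34 + 66 = 100
  … (15 splits in total)
Best: vehicle 1 Grove → Oak → Grove = 16; vehicle 2 Grove → Denton → Cedar → Ash → Elm → Grove = 66; combined 82.

Minimum combined distance: 82.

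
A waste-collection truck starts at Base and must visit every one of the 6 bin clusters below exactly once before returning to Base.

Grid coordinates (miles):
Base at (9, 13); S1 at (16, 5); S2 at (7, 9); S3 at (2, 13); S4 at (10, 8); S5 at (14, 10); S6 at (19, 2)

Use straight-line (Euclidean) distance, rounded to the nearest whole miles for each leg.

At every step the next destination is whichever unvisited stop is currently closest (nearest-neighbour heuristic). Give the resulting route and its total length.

Total distance 47 miles via the nearest-neighbour route Base → S2 → S4 → S5 → S1 → S6 → S3 → Base.

Base → [S2:4 / S4:5 / S5:6 / S3:7 / S1:11 / S6:15] → S2 (4)
S2 → [S4:3 / S3:6 / S5:7 / S1:10 / S6:14] → S4 (3)
S4 → [S5:4 / S1:7 / S3:9 / S6:11] → S5 (4)
S5 → [S1:5 / S6:9 / S3:12] → S1 (5)
S1 → [S6:4 / S3:16] → S6 (4)
S6 → [S3:20] → S3 (20)
Return S3→Base: 7.
Total = 4 + 3 + 4 + 5 + 4 + 20 + 7 = 47.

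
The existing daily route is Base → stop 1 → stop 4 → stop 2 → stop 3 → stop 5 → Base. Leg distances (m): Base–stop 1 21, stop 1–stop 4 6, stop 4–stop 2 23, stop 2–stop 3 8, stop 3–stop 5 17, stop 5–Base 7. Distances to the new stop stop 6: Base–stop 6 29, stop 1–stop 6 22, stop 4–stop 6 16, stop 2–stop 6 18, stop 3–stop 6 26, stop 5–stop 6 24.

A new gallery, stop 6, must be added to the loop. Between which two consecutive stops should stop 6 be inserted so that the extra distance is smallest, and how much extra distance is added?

Insertion cost between consecutive stops i–j is d(i,stop 6) + d(stop 6,j) − d(i,j):
  between Base and stop 1: 29 + 22 − 21 = 30
  between stop 1 and stop 4: 22 + 16 − 6 = 32
  between stop 4 and stop 2: 16 + 18 − 23 = 11
  between stop 2 and stop 3: 18 + 26 − 8 = 36
  between stop 3 and stop 5: 26 + 24 − 17 = 33
  between stop 5 and Base: 24 + 29 − 7 = 46
Cheapest insertion is between stop 4 and stop 2, adding 11.
New total = 82 + 11 = 93.

+11 m — insert stop 6 between stop 4 and stop 2.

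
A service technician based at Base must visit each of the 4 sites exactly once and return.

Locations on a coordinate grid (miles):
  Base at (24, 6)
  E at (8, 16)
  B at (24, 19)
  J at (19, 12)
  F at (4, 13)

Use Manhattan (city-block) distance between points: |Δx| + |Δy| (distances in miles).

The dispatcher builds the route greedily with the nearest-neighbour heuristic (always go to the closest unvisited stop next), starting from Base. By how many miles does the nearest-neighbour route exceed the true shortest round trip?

10 miles longer than the optimal tour.

From Base: J=11, B=13, E=26, F=27 → choose J (11).
From J: B=12, E=15, F=16 → choose B (12).
From B: E=19, F=26 → choose E (19).
From E: F=7 → choose F (7).
NN route Base → J → B → E → F → Base costs 76.
Optimal: Base → B → E → F → J → Base costs 66 (by enumerating all 12 distinct tours).
Excess = 76 − 66 = 10.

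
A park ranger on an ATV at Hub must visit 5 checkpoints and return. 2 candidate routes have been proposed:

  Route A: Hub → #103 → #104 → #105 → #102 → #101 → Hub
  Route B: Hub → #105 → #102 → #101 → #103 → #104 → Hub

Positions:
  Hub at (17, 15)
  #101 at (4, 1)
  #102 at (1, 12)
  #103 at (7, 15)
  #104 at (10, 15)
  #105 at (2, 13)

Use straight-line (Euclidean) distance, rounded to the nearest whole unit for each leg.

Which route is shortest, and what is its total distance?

Route A: 10 + 3 + 8 + 1 + 11 + 19 = 52
Route B: 15 + 1 + 11 + 14 + 3 + 7 = 51

51 — Route B is the shortest.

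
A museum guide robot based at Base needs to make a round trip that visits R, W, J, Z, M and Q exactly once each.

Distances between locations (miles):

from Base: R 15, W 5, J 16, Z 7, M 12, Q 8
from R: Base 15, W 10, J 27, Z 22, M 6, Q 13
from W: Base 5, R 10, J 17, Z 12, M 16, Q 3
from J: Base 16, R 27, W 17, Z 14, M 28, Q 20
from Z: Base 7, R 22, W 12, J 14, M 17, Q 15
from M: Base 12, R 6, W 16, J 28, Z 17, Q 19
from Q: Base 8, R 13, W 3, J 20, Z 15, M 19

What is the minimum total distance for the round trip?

There are 360 distinct closed tours to check (reversals are equivalent).
Base-R-W-J-Z-M-Q-Base: 15+10+17+14+17+19+8 = 100
Base-R-W-J-Z-Q-M-Base: 15+10+17+14+15+19+12 = 102
Base-R-W-J-M-Z-Q-Base: 15+10+17+28+17+15+8 = 110
Base-R-W-J-M-Q-Z-Base: 15+10+17+28+19+15+7 = 111
Base-R-W-J-Q-Z-M-Base: 15+10+17+20+15+17+12 = 106
Base-R-W-J-Q-M-Z-Base: 15+10+17+20+19+17+7 = 105
Base-R-W-Z-J-M-Q-Base: 15+10+12+14+28+19+8 = 106
Base-R-W-Z-J-Q-M-Base: 15+10+12+14+20+19+12 = 102
… (352 more)
Base-Z-J-W-Q-R-M-Base: 7+14+17+3+13+6+12 = 72  ← best
The minimum is 72.
One optimal route: Base → Z → J → W → Q → R → M → Base (or its reverse).

72 miles — the shortest possible round trip.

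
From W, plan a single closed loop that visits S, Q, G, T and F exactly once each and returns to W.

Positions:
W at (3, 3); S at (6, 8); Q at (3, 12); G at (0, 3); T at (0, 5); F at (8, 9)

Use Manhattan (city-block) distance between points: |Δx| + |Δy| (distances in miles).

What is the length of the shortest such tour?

With 5 stops there are 5!/2 = 60 distinct round trips (a route and its reverse cost the same).
W - S - Q - G - T - F - W: 8+7+12+2+12+11 = 52
W - S - Q - G - F - T - W: 8+7+12+14+12+5 = 58
W - S - Q - T - G - F - W: 8+7+10+2+14+11 = 52
W - S - Q - T - F - G - W: 8+7+10+12+14+3 = 54
W - S - Q - F - G - T - W: 8+7+8+14+2+5 = 44
W - S - Q - F - T - G - W: 8+7+8+12+2+3 = 40
W - S - G - Q - T - F - W: 8+11+12+10+12+11 = 64
W - S - G - Q - F - T - W: 8+11+12+8+12+5 = 56
W - S - G - T - Q - F - W: 8+11+2+10+8+11 = 50
W - S - G - T - F - Q - W: 8+11+2+12+8+9 = 50
W - S - G - F - Q - T - W: 8+11+14+8+10+5 = 56
W - S - G - F - T - Q - W: 8+11+14+12+10+9 = 64
W - S - T - Q - G - F - W: 8+9+10+12+14+11 = 64
W - S - T - Q - F - G - W: 8+9+10+8+14+3 = 52
… (46 more)
W - S - F - Q - T - G - W: 8+3+8+10+2+3 = 34  ← best
The minimum is 34.
One optimal route: W → S → F → Q → T → G → W (or its reverse).

Minimum total distance: 34 miles.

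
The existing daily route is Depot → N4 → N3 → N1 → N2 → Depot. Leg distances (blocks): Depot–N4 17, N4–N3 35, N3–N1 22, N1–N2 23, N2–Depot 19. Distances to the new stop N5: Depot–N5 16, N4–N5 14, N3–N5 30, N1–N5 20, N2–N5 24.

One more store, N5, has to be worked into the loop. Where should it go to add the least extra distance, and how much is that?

Insertion cost between consecutive stops i–j is d(i,N5) + d(N5,j) − d(i,j):
  between Depot and N4: 16 + 14 − 17 = 13
  between N4 and N3: 14 + 30 − 35 = 9
  between N3 and N1: 30 + 20 − 22 = 28
  between N1 and N2: 20 + 24 − 23 = 21
  between N2 and Depot: 24 + 16 − 19 = 21
Cheapest insertion is between N4 and N3, adding 9.
New total = 116 + 9 = 125.

Adding 9 blocks by placing N5 on the N4–N3 leg.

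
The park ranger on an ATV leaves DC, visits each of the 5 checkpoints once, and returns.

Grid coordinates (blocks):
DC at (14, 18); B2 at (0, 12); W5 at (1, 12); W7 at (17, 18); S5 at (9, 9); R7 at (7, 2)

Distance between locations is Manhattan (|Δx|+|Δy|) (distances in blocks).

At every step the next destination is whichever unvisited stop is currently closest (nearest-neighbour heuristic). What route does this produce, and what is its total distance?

66 blocks along DC → W7 → S5 → R7 → W5 → B2 → DC.

DC → [W7:3 / S5:14 / W5:19 / B2:20 / R7:23] → W7 (3)
W7 → [S5:17 / W5:22 / B2:23 / R7:26] → S5 (17)
S5 → [R7:9 / W5:11 / B2:12] → R7 (9)
R7 → [W5:16 / B2:17] → W5 (16)
W5 → [B2:1] → B2 (1)
Return B2→DC: 20.
Total = 3 + 17 + 9 + 16 + 1 + 20 = 66.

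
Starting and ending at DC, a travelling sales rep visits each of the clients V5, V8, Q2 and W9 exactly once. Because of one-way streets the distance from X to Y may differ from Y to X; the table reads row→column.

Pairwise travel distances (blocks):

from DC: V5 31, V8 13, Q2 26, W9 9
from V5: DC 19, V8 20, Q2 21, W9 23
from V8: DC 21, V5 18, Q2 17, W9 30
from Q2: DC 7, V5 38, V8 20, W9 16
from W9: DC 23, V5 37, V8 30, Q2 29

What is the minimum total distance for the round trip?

Shortest round trip = 85 blocks.

DC→V5→V8→Q2→W9→DC: 31+20+17+16+23 = 107
DC→V5→V8→W9→Q2→DC: 31+20+30+29+7 = 117
DC→V5→Q2→V8→W9→DC: 31+21+20+30+23 = 125
DC→V5→Q2→W9→V8→DC: 31+21+16+30+21 = 119
DC→V5→W9→V8→Q2→DC: 31+23+30+17+7 = 108
DC→V5→W9→Q2→V8→DC: 31+23+29+20+21 = 124
DC→V8→V5→Q2→W9→DC: 13+18+21+16+23 = 91
DC→V8→V5→W9→Q2→DC: 13+18+23+29+7 = 90
DC→V8→Q2→V5→W9→DC: 13+17+38+23+23 = 114
DC→V8→Q2→W9→V5→DC: 13+17+16+37+19 = 102
DC→V8→W9→V5→Q2→DC: 13+30+37+21+7 = 108
DC→V8→W9→Q2→V5→DC: 13+30+29+38+19 = 129
DC→Q2→V5→V8→W9→DC: 26+38+20+30+23 = 137
DC→Q2→V5→W9→V8→DC: 26+38+23+30+21 = 138
… (10 more)
DC→W9→V8→V5→Q2→DC: 9+30+18+21+7 = 85  ← best
The minimum is 85.
One optimal route: DC → W9 → V8 → V5 → Q2 → DC.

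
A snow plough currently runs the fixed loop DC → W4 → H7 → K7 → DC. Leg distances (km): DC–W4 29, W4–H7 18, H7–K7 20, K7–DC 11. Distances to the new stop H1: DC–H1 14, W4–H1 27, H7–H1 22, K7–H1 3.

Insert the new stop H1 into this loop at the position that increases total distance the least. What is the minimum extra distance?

Insertion cost between consecutive stops i–j is d(i,H1) + d(H1,j) − d(i,j):
  between DC and W4: 14 + 27 − 29 = 12
  between W4 and H7: 27 + 22 − 18 = 31
  between H7 and K7: 22 + 3 − 20 = 5
  between K7 and DC: 3 + 14 − 11 = 6
Cheapest insertion is between H7 and K7, adding 5.
New total = 78 + 5 = 83.

+5 km — insert H1 between H7 and K7.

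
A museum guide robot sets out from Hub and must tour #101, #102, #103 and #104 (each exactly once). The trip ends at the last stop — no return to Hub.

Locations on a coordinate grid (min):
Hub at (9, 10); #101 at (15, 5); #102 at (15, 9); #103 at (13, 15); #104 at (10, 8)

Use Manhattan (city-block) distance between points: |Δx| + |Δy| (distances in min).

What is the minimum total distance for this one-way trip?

Minimum one-way distance = 23 min.

There are 4! = 24 possible orderings.
Hub - #101 - #102 - #103 - #104: 11+4+8+10 = 33
Hub - #101 - #102 - #104 - #103: 11+4+6+10 = 31
Hub - #101 - #103 - #102 - #104: 11+12+8+6 = 37
Hub - #101 - #103 - #104 - #102: 11+12+10+6 = 39
Hub - #101 - #104 - #102 - #103: 11+8+6+8 = 33
Hub - #101 - #104 - #103 - #102: 11+8+10+8 = 37
Hub - #102 - #101 - #103 - #104: 7+4+12+10 = 33
Hub - #102 - #101 - #104 - #103: 7+4+8+10 = 29
Hub - #102 - #103 - #101 - #104: 7+8+12+8 = 35
Hub - #102 - #103 - #104 - #101: 7+8+10+8 = 33
Hub - #102 - #104 - #101 - #103: 7+6+8+12 = 33
Hub - #102 - #104 - #103 - #101: 7+6+10+12 = 35
Hub - #103 - #101 - #102 - #104: 9+12+4+6 = 31
Hub - #103 - #101 - #104 - #102: 9+12+8+6 = 35
… (10 more)
Hub - #104 - #101 - #102 - #103: 3+8+4+8 = 23  ← best
The minimum is 23.
One shortest path: Hub → #104 → #101 → #102 → #103.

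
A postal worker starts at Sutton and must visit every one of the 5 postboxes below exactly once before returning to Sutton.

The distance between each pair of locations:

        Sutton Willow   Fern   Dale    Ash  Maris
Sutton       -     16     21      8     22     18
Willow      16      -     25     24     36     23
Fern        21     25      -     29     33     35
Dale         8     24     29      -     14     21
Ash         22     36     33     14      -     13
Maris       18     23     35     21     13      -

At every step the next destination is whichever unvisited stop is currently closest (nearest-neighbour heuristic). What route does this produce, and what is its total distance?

Total distance 104 via the nearest-neighbour route Sutton → Dale → Ash → Maris → Willow → Fern → Sutton.

At Sutton the remaining stops are Dale 8, Willow 16, Maris 18, Fern 21, Ash 22; go to Dale.
At Dale the remaining stops are Ash 14, Maris 21, Willow 24, Fern 29; go to Ash.
At Ash the remaining stops are Maris 13, Fern 33, Willow 36; go to Maris.
At Maris the remaining stops are Willow 23, Fern 35; go to Willow.
At Willow the remaining stops are Fern 25; go to Fern.
Return Fern→Sutton: 21.
Total = 8 + 14 + 13 + 23 + 25 + 21 = 104.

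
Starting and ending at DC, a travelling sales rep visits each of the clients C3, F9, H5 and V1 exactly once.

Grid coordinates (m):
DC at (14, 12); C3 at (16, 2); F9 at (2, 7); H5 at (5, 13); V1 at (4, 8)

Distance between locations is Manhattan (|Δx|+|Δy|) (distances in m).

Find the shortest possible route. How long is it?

There are 12 distinct closed tours to check (reversals are equivalent).
DC→C3→F9→H5→V1→DC: 12+19+9+6+14 = 60
DC→C3→F9→V1→H5→DC: 12+19+3+6+10 = 50
DC→C3→H5→F9→V1→DC: 12+22+9+3+14 = 60
DC→C3→H5→V1→F9→DC: 12+22+6+3+17 = 60
DC→C3→V1→F9→H5→DC: 12+18+3+9+10 = 52
DC→C3→V1→H5→F9→DC: 12+18+6+9+17 = 62
DC→F9→C3→H5→V1→DC: 17+19+22+6+14 = 78
DC→F9→C3→V1→H5→DC: 17+19+18+6+10 = 70
DC→F9→H5→C3→V1→DC: 17+9+22+18+14 = 80
DC→F9→V1→C3→H5→DC: 17+3+18+22+10 = 70
DC→H5→C3→F9→V1→DC: 10+22+19+3+14 = 68
DC→H5→F9→C3→V1→DC: 10+9+19+18+14 = 70
The minimum is 50.
One optimal route: DC → C3 → F9 → V1 → H5 → DC (or its reverse).

50 m — the shortest possible round trip.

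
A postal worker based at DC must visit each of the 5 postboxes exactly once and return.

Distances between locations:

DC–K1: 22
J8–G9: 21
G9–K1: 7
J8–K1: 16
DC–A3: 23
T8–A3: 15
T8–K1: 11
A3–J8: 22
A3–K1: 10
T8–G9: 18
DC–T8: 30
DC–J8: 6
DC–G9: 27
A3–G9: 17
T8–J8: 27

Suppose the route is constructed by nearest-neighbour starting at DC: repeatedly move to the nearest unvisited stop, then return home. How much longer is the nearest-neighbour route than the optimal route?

Excess over optimum: 8.

DC: J8=6, K1=22, A3=23, G9=27, T8=30 ⇒ J8
J8: K1=16, G9=21, A3=22, T8=27 ⇒ K1
K1: G9=7, A3=10, T8=11 ⇒ G9
G9: A3=17, T8=18 ⇒ A3
A3: T8=15 ⇒ T8
NN route DC → J8 → K1 → G9 → A3 → T8 → DC costs 91.
Optimal: DC → A3 → T8 → K1 → G9 → J8 → DC costs 83 (by enumerating all 60 distinct tours).
Excess = 91 − 83 = 8.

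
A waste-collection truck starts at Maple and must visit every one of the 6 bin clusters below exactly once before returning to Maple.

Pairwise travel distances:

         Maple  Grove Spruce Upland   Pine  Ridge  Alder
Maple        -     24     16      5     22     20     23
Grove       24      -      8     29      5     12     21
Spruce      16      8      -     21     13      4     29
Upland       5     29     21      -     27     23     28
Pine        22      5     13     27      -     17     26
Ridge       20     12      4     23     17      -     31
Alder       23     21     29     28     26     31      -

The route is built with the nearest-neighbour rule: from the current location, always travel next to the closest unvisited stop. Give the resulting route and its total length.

Total distance 96 via the nearest-neighbour route Maple → Upland → Spruce → Ridge → Grove → Pine → Alder → Maple.

At Maple the remaining stops are Upland 5, Spruce 16, Ridge 20, Pine 22, Alder 23, Grove 24; go to Upland.
At Upland the remaining stops are Spruce 21, Ridge 23, Pine 27, Alder 28, Grove 29; go to Spruce.
At Spruce the remaining stops are Ridge 4, Grove 8, Pine 13, Alder 29; go to Ridge.
At Ridge the remaining stops are Grove 12, Pine 17, Alder 31; go to Grove.
At Grove the remaining stops are Pine 5, Alder 21; go to Pine.
At Pine the remaining stops are Alder 26; go to Alder.
Return Alder→Maple: 23.
Total = 5 + 21 + 4 + 12 + 5 + 26 + 23 = 96.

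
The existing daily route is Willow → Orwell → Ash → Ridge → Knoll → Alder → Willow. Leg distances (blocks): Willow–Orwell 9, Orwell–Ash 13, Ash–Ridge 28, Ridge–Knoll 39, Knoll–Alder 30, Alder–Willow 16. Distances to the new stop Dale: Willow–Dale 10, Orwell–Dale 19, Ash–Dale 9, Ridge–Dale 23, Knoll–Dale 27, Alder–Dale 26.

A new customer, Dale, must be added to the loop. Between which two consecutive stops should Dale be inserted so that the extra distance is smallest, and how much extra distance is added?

Insertion cost between consecutive stops i–j is d(i,Dale) + d(Dale,j) − d(i,j):
  between Willow and Orwell: 10 + 19 − 9 = 20
  between Orwell and Ash: 19 + 9 − 13 = 15
  between Ash and Ridge: 9 + 23 − 28 = 4
  between Ridge and Knoll: 23 + 27 − 39 = 11
  between Knoll and Alder: 27 + 26 − 30 = 23
  between Alder and Willow: 26 + 10 − 16 = 20
Cheapest insertion is between Ash and Ridge, adding 4.
New total = 135 + 4 = 139.

+4 blocks — insert Dale between Ash and Ridge.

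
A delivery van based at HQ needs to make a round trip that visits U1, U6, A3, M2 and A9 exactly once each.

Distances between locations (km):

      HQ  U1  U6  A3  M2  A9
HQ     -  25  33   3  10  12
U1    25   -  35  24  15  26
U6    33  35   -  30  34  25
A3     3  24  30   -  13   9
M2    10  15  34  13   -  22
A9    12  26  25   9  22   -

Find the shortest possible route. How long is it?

Shortest round trip = 97 km.

With 5 stops there are 5!/2 = 60 distinct round trips (a route and its reverse cost the same).
HQ - U1 - U6 - A3 - M2 - A9 - HQ: 25+35+30+13+22+12 = 137
HQ - U1 - U6 - A3 - A9 - M2 - HQ: 25+35+30+9+22+10 = 131
HQ - U1 - U6 - M2 - A3 - A9 - HQ: 25+35+34+13+9+12 = 128
HQ - U1 - U6 - M2 - A9 - A3 - HQ: 25+35+34+22+9+3 = 128
HQ - U1 - U6 - A9 - A3 - M2 - HQ: 25+35+25+9+13+10 = 117
HQ - U1 - U6 - A9 - M2 - A3 - HQ: 25+35+25+22+13+3 = 123
HQ - U1 - A3 - U6 - M2 - A9 - HQ: 25+24+30+34+22+12 = 147
HQ - U1 - A3 - U6 - A9 - M2 - HQ: 25+24+30+25+22+10 = 136
HQ - U1 - A3 - M2 - U6 - A9 - HQ: 25+24+13+34+25+12 = 133
HQ - U1 - A3 - M2 - A9 - U6 - HQ: 25+24+13+22+25+33 = 142
HQ - U1 - A3 - A9 - U6 - M2 - HQ: 25+24+9+25+34+10 = 127
HQ - U1 - A3 - A9 - M2 - U6 - HQ: 25+24+9+22+34+33 = 147
HQ - U1 - M2 - U6 - A3 - A9 - HQ: 25+15+34+30+9+12 = 125
HQ - U1 - M2 - U6 - A9 - A3 - HQ: 25+15+34+25+9+3 = 111
… (46 more)
HQ - A3 - A9 - U6 - U1 - M2 - HQ: 3+9+25+35+15+10 = 97  ← best
The minimum is 97.
One optimal route: HQ → A3 → A9 → U6 → U1 → M2 → HQ (or its reverse).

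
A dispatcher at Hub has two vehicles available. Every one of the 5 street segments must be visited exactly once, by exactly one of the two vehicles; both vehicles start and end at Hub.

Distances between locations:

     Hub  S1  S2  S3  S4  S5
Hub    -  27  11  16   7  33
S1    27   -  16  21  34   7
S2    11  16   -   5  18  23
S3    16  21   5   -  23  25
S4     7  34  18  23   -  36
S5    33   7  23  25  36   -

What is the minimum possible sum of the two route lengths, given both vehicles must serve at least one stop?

89 — the smallest possible combined total.

There are 2^4 − 1 = 15 ways to divide the 5 stops into two non-empty groups. For each, the best each vehicle can do is its own shortest tour through its group:
  {S1} + {S2, S3, S4, S5}: 54 + 84 = 138
  {S2} + {S1, S3, S4, S5}: 22 + 87 = 109
  {S1, S2} + {S3, S4, S5}: 54 + 84 = 138
  {S3} + {S1, S2, S4, S5}: 32 + 77 = 109
  {S1, S3} + {S2, S4, S5}: 64 + 77 = 141
  {S2, S3} + {S1, S4, S5}: 32 + 77 = 109
  … (15 splits in total)
  {S4} + {S1, S2, S3, S5}: 14 + 75 = 89  ← best
Best: vehicle 1 Hub → S4 → Hub = 14; vehicle 2 Hub → S1 → S5 → S3 → S2 → Hub = 75; combined 89.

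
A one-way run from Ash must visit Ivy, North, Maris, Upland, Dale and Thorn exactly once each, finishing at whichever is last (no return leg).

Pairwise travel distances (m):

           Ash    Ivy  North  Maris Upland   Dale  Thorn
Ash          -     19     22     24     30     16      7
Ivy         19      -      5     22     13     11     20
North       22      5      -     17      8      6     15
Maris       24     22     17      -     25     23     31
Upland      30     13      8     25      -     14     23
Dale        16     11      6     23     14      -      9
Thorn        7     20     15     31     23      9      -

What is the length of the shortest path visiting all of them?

There are 6! = 720 possible orderings.
Ash - Ivy - North - Maris - Upland - Dale - Thorn: 19+5+17+25+14+9 = 89
Ash - Ivy - North - Maris - Upland - Thorn - Dale: 19+5+17+25+23+9 = 98
Ash - Ivy - North - Maris - Dale - Upland - Thorn: 19+5+17+23+14+23 = 101
Ash - Ivy - North - Maris - Dale - Thorn - Upland: 19+5+17+23+9+23 = 96
Ash - Ivy - North - Maris - Thorn - Upland - Dale: 19+5+17+31+23+14 = 109
Ash - Ivy - North - Maris - Thorn - Dale - Upland: 19+5+17+31+9+14 = 95
Ash - Ivy - North - Upland - Maris - Dale - Thorn: 19+5+8+25+23+9 = 89
Ash - Ivy - North - Upland - Maris - Thorn - Dale: 19+5+8+25+31+9 = 97
… (712 more)
Ash - Thorn - Dale - Ivy - North - Upland - Maris: 7+9+11+5+8+25 = 65  ← best
The minimum is 65.
One shortest path: Ash → Thorn → Dale → Ivy → North → Upland → Maris.

65 m — the minimum one-way total.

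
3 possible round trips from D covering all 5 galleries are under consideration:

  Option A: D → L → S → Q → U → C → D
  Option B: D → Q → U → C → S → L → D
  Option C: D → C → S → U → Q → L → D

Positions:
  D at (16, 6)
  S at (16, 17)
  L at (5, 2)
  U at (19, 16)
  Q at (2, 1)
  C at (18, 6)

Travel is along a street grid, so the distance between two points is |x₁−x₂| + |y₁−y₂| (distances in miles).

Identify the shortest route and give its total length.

Option A: 15 + 26 + 30 + 32 + 11 + 2 = 116
Option B: 19 + 32 + 11 + 13 + 26 + 15 = 116
Option C: 2 + 13 + 4 + 32 + 4 + 15 = 70

Shortest is Option C, total 70 miles.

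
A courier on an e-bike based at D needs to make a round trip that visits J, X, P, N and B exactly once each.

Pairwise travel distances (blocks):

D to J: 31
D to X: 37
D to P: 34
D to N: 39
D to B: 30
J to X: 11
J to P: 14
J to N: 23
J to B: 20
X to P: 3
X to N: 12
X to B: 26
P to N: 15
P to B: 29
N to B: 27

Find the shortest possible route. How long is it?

117 blocks — the shortest possible round trip.

With 5 stops there are 5!/2 = 60 distinct round trips (a route and its reverse cost the same).
D→J→X→P→N→B→D: 31+11+3+15+27+30 = 117
D→J→X→P→B→N→D: 31+11+3+29+27+39 = 140
D→J→X→N→P→B→D: 31+11+12+15+29+30 = 128
D→J→X→N→B→P→D: 31+11+12+27+29+34 = 144
D→J→X→B→P→N→D: 31+11+26+29+15+39 = 151
D→J→X→B→N→P→D: 31+11+26+27+15+34 = 144
D→J→P→X→N→B→D: 31+14+3+12+27+30 = 117
D→J→P→X→B→N→D: 31+14+3+26+27+39 = 140
D→J→P→N→X→B→D: 31+14+15+12+26+30 = 128
D→J→P→N→B→X→D: 31+14+15+27+26+37 = 150
D→J→P→B→X→N→D: 31+14+29+26+12+39 = 151
D→J→P→B→N→X→D: 31+14+29+27+12+37 = 150
D→J→N→X→P→B→D: 31+23+12+3+29+30 = 128
D→J→N→X→B→P→D: 31+23+12+26+29+34 = 155
… (46 more)
The minimum is 117.
One optimal route: D → J → X → P → N → B → D (or its reverse).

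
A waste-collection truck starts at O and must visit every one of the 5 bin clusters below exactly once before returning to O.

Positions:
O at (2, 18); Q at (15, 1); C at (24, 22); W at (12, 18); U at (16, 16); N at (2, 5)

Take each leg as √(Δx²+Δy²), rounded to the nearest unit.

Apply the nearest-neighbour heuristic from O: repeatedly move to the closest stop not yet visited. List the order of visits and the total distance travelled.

74 along O → W → U → C → Q → N → O.

O → [W:10 / N:13 / U:14 / Q:21 / C:22] → W (10)
W → [U:4 / C:13 / N:16 / Q:17] → U (4)
U → [C:10 / Q:15 / N:18] → C (10)
C → [Q:23 / N:28] → Q (23)
Q → [N:14] → N (14)
Return N→O: 13.
Total = 10 + 4 + 10 + 23 + 14 + 13 = 74.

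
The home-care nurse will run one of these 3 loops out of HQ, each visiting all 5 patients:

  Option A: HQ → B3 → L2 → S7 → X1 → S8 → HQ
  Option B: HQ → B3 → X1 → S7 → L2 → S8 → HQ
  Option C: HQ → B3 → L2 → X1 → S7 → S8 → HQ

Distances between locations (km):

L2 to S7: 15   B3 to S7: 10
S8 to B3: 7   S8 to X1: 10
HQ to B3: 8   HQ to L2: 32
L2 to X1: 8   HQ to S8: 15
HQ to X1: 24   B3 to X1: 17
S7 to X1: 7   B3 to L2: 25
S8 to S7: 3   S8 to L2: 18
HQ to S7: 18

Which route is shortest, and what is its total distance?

Option A: 8 + 25 + 15 + 7 + 10 + 15 = 80
Option B: 8 + 17 + 7 + 15 + 18 + 15 = 80
Option C: 8 + 25 + 8 + 7 + 3 + 15 = 66

Shortest is Option C, total 66 km.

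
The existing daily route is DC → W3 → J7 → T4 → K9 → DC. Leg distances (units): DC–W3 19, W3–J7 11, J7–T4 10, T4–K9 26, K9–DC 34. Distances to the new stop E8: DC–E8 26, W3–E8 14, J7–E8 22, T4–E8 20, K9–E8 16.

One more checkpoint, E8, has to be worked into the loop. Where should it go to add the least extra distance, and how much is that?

Insertion cost between consecutive stops i–j is d(i,E8) + d(E8,j) − d(i,j):
  between DC and W3: 26 + 14 − 19 = 21
  between W3 and J7: 14 + 22 − 11 = 25
  between J7 and T4: 22 + 20 − 10 = 32
  between T4 and K9: 20 + 16 − 26 = 10
  between K9 and DC: 16 + 26 − 34 = 8
Cheapest insertion is between K9 and DC, adding 8.
New total = 100 + 8 = 108.

+8 — insert E8 between K9 and DC.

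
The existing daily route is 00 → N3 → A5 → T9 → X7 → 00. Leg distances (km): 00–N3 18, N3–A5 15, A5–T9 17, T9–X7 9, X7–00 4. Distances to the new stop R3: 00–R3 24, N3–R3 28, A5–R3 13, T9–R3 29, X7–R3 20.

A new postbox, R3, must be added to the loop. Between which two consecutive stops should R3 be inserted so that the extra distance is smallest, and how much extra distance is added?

Insertion cost between consecutive stops i–j is d(i,R3) + d(R3,j) − d(i,j):
  between 00 and N3: 24 + 28 − 18 = 34
  between N3 and A5: 28 + 13 − 15 = 26
  between A5 and T9: 13 + 29 − 17 = 25
  between T9 and X7: 29 + 20 − 9 = 40
  between X7 and 00: 20 + 24 − 4 = 40
Cheapest insertion is between A5 and T9, adding 25.
New total = 63 + 25 = 88.

Minimum extra distance: 25 km, inserting R3 between A5 and T9.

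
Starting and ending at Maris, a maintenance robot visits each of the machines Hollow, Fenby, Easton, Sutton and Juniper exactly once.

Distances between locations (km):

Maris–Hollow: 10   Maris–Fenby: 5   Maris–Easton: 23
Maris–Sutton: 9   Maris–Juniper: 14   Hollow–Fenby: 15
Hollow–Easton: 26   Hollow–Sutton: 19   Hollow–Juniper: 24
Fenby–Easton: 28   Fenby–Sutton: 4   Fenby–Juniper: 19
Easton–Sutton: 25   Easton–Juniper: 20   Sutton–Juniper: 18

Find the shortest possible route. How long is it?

83 km — the shortest possible round trip.

There are 60 distinct closed tours to check (reversals are equivalent).
Maris-Hollow-Fenby-Easton-Sutton-Juniper-Maris: 10+15+28+25+18+14 = 110
Maris-Hollow-Fenby-Easton-Juniper-Sutton-Maris: 10+15+28+20+18+9 = 100
Maris-Hollow-Fenby-Sutton-Easton-Juniper-Maris: 10+15+4+25+20+14 = 88
Maris-Hollow-Fenby-Sutton-Juniper-Easton-Maris: 10+15+4+18+20+23 = 90
Maris-Hollow-Fenby-Juniper-Easton-Sutton-Maris: 10+15+19+20+25+9 = 98
Maris-Hollow-Fenby-Juniper-Sutton-Easton-Maris: 10+15+19+18+25+23 = 110
Maris-Hollow-Easton-Fenby-Sutton-Juniper-Maris: 10+26+28+4+18+14 = 100
Maris-Hollow-Easton-Fenby-Juniper-Sutton-Maris: 10+26+28+19+18+9 = 110
Maris-Hollow-Easton-Sutton-Fenby-Juniper-Maris: 10+26+25+4+19+14 = 98
Maris-Hollow-Easton-Sutton-Juniper-Fenby-Maris: 10+26+25+18+19+5 = 103
Maris-Hollow-Easton-Juniper-Fenby-Sutton-Maris: 10+26+20+19+4+9 = 88
Maris-Hollow-Easton-Juniper-Sutton-Fenby-Maris: 10+26+20+18+4+5 = 83
Maris-Hollow-Sutton-Fenby-Easton-Juniper-Maris: 10+19+4+28+20+14 = 95
Maris-Hollow-Sutton-Fenby-Juniper-Easton-Maris: 10+19+4+19+20+23 = 95
… (46 more)
The minimum is 83.
One optimal route: Maris → Hollow → Easton → Juniper → Sutton → Fenby → Maris (or its reverse).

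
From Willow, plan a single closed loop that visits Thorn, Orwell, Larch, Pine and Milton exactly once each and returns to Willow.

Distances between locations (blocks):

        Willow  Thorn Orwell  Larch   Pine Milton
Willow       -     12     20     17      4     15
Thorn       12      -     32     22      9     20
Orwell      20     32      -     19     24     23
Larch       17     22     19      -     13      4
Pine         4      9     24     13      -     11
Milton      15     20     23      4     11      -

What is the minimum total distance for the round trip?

Willow→Thorn→Orwell→Larch→Pine→Milton→Willow: 12+32+19+13+11+15 = 102
Willow→Thorn→Orwell→Larch→Milton→Pine→Willow: 12+32+19+4+11+4 = 82
Willow→Thorn→Orwell→Pine→Larch→Milton→Willow: 12+32+24+13+4+15 = 100
Willow→Thorn→Orwell→Pine→Milton→Larch→Willow: 12+32+24+11+4+17 = 100
Willow→Thorn→Orwell→Milton→Larch→Pine→Willow: 12+32+23+4+13+4 = 88
Willow→Thorn→Orwell→Milton→Pine→Larch→Willow: 12+32+23+11+13+17 = 108
Willow→Thorn→Larch→Orwell→Pine→Milton→Willow: 12+22+19+24+11+15 = 103
Willow→Thorn→Larch→Orwell→Milton→Pine→Willow: 12+22+19+23+11+4 = 91
Willow→Thorn→Larch→Pine→Orwell→Milton→Willow: 12+22+13+24+23+15 = 109
Willow→Thorn→Larch→Pine→Milton→Orwell→Willow: 12+22+13+11+23+20 = 101
Willow→Thorn→Larch→Milton→Orwell→Pine→Willow: 12+22+4+23+24+4 = 89
Willow→Thorn→Larch→Milton→Pine→Orwell→Willow: 12+22+4+11+24+20 = 93
Willow→Thorn→Pine→Orwell→Larch→Milton→Willow: 12+9+24+19+4+15 = 83
Willow→Thorn→Pine→Orwell→Milton→Larch→Willow: 12+9+24+23+4+17 = 89
… (46 more)
Willow→Thorn→Pine→Milton→Larch→Orwell→Willow: 12+9+11+4+19+20 = 75  ← best
The minimum is 75.
One optimal route: Willow → Thorn → Pine → Milton → Larch → Orwell → Willow (or its reverse).

Shortest round trip = 75 blocks.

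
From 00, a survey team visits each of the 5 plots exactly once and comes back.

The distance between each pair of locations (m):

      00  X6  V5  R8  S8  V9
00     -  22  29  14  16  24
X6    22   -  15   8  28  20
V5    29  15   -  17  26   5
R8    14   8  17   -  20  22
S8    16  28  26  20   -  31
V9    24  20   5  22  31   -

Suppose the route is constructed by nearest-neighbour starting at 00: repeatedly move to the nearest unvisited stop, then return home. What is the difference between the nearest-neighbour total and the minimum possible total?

The nearest-neighbour route is 1 m longer than optimal.

From 00: R8=14, S8=16, X6=22, V9=24, V5=29 → choose R8 (14).
From R8: X6=8, V5=17, S8=20, V9=22 → choose X6 (8).
From X6: V5=15, V9=20, S8=28 → choose V5 (15).
From V5: V9=5, S8=26 → choose V9 (5).
From V9: S8=31 → choose S8 (31).
NN route 00 → R8 → X6 → V5 → V9 → S8 → 00 costs 89.
Optimal: 00 → S8 → R8 → X6 → V5 → V9 → 00 costs 88 (by enumerating all 60 distinct tours).
Excess = 89 − 88 = 1.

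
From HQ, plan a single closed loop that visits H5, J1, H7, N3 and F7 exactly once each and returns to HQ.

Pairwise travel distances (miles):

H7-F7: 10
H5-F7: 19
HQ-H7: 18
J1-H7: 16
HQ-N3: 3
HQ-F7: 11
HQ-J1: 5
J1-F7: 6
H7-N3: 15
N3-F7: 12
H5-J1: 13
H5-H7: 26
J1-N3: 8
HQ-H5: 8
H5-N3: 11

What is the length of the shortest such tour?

HQ-H5-J1-H7-N3-F7-HQ: 8+13+16+15+12+11 = 75
HQ-H5-J1-H7-F7-N3-HQ: 8+13+16+10+12+3 = 62
HQ-H5-J1-N3-H7-F7-HQ: 8+13+8+15+10+11 = 65
HQ-H5-J1-N3-F7-H7-HQ: 8+13+8+12+10+18 = 69
HQ-H5-J1-F7-H7-N3-HQ: 8+13+6+10+15+3 = 55
HQ-H5-J1-F7-N3-H7-HQ: 8+13+6+12+15+18 = 72
HQ-H5-H7-J1-N3-F7-HQ: 8+26+16+8+12+11 = 81
HQ-H5-H7-J1-F7-N3-HQ: 8+26+16+6+12+3 = 71
HQ-H5-H7-N3-J1-F7-HQ: 8+26+15+8+6+11 = 74
HQ-H5-H7-N3-F7-J1-HQ: 8+26+15+12+6+5 = 72
HQ-H5-H7-F7-J1-N3-HQ: 8+26+10+6+8+3 = 61
HQ-H5-H7-F7-N3-J1-HQ: 8+26+10+12+8+5 = 69
HQ-H5-N3-J1-H7-F7-HQ: 8+11+8+16+10+11 = 64
HQ-H5-N3-J1-F7-H7-HQ: 8+11+8+6+10+18 = 61
… (46 more)
The minimum is 55.
One optimal route: HQ → H5 → J1 → F7 → H7 → N3 → HQ (or its reverse).

55 miles — the shortest possible round trip.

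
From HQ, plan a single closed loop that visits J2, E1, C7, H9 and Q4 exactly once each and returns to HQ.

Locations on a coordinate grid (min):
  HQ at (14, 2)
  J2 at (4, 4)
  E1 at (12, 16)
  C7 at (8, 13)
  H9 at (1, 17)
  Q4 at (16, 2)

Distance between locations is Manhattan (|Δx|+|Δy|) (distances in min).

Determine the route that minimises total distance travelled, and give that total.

Shortest round trip = 66 min.

With 5 stops there are 5!/2 = 60 distinct round trips (a route and its reverse cost the same).
HQ - J2 - E1 - C7 - H9 - Q4 - HQ: 12+20+7+11+30+2 = 82
HQ - J2 - E1 - C7 - Q4 - H9 - HQ: 12+20+7+19+30+28 = 116
HQ - J2 - E1 - H9 - C7 - Q4 - HQ: 12+20+12+11+19+2 = 76
HQ - J2 - E1 - H9 - Q4 - C7 - HQ: 12+20+12+30+19+17 = 110
HQ - J2 - E1 - Q4 - C7 - H9 - HQ: 12+20+18+19+11+28 = 108
HQ - J2 - E1 - Q4 - H9 - C7 - HQ: 12+20+18+30+11+17 = 108
HQ - J2 - C7 - E1 - H9 - Q4 - HQ: 12+13+7+12+30+2 = 76
HQ - J2 - C7 - E1 - Q4 - H9 - HQ: 12+13+7+18+30+28 = 108
HQ - J2 - C7 - H9 - E1 - Q4 - HQ: 12+13+11+12+18+2 = 68
HQ - J2 - C7 - H9 - Q4 - E1 - HQ: 12+13+11+30+18+16 = 100
HQ - J2 - C7 - Q4 - E1 - H9 - HQ: 12+13+19+18+12+28 = 102
HQ - J2 - C7 - Q4 - H9 - E1 - HQ: 12+13+19+30+12+16 = 102
HQ - J2 - H9 - E1 - C7 - Q4 - HQ: 12+16+12+7+19+2 = 68
HQ - J2 - H9 - E1 - Q4 - C7 - HQ: 12+16+12+18+19+17 = 94
… (46 more)
HQ - J2 - H9 - C7 - E1 - Q4 - HQ: 12+16+11+7+18+2 = 66  ← best
The minimum is 66.
One optimal route: HQ → J2 → H9 → C7 → E1 → Q4 → HQ (or its reverse).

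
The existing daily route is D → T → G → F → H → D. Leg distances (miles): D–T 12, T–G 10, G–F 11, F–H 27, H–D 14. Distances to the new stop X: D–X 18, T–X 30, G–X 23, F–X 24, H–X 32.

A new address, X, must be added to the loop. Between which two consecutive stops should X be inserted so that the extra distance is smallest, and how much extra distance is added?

+29 miles — insert X between F and H.

Insertion cost between consecutive stops i–j is d(i,X) + d(X,j) − d(i,j):
  between D and T: 18 + 30 − 12 = 36
  between T and G: 30 + 23 − 10 = 43
  between G and F: 23 + 24 − 11 = 36
  between F and H: 24 + 32 − 27 = 29
  between H and D: 32 + 18 − 14 = 36
Cheapest insertion is between F and H, adding 29.
New total = 74 + 29 = 103.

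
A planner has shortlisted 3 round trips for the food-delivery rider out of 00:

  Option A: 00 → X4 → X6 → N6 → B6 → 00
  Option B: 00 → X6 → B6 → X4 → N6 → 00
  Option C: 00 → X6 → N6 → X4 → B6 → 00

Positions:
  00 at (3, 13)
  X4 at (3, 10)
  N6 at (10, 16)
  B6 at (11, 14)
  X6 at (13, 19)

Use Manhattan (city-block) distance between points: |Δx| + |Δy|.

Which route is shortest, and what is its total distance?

Option A: 3 + 19 + 6 + 3 + 9 = 40
Option B: 16 + 7 + 12 + 13 + 10 = 58
Option C: 16 + 6 + 13 + 12 + 9 = 56

Shortest is Option A, total 40.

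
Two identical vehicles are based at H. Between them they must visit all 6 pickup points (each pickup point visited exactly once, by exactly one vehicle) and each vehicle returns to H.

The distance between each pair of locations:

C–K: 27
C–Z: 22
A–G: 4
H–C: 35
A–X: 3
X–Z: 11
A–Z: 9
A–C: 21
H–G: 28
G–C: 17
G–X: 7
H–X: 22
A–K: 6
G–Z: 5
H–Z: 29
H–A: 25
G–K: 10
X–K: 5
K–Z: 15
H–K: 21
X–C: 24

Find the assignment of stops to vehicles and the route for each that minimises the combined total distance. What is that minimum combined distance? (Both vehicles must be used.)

Try each way of splitting the stops between the two vehicles (each non-empty) and, for each split, find the best tour for each vehicle:
  {A} + {G, X, C, K, Z}: 50 + 94 = 144
  {G} + {A, X, C, K, Z}: 56 + 95 = 151
  {A, G} + {X, C, K, Z}: 57 + 94 = 151
  {X} + {A, G, C, K, Z}: 44 + 93 = 137
  {A, X} + {G, C, K, Z}: 50 + 93 = 143
  {G, X} + {A, C, K, Z}: 57 + 93 = 150
  … (31 splits in total)
  {K} + {A, G, X, C, Z}: 42 + 91 = 133  ← best
Best: vehicle 1 H → K → H = 42; vehicle 2 H → X → A → G → Z → C → H = 91; combined 133.

133 — the smallest possible combined total.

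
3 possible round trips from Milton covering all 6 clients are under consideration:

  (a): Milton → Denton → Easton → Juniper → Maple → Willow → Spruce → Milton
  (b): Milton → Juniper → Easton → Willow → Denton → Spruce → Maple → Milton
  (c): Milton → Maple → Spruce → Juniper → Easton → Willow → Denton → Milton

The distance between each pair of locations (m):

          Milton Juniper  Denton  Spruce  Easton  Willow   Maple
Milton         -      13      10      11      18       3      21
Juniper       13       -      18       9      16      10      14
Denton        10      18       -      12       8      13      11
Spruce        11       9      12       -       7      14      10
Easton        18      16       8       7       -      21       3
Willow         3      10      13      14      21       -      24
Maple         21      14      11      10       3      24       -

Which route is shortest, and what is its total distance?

Shortest is (a), total 97 m.

(a): 10 + 8 + 16 + 14 + 24 + 14 + 11 = 97
(b): 13 + 16 + 21 + 13 + 12 + 10 + 21 = 106
(c): 21 + 10 + 9 + 16 + 21 + 13 + 10 = 100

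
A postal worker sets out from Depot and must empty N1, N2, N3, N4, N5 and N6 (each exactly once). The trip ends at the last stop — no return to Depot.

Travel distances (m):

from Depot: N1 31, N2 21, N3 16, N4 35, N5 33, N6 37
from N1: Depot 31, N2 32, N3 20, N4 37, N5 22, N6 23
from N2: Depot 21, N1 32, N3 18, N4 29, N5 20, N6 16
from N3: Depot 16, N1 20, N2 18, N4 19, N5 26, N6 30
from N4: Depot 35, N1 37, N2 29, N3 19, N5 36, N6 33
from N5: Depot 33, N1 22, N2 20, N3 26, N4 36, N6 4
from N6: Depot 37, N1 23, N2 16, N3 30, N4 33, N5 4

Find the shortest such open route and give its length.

102 m — the minimum one-way total.

There are 6! = 720 possible orderings.
Depot - N1 - N2 - N3 - N4 - N5 - N6: 31+32+18+19+36+4 = 140
Depot - N1 - N2 - N3 - N4 - N6 - N5: 31+32+18+19+33+4 = 137
Depot - N1 - N2 - N3 - N5 - N4 - N6: 31+32+18+26+36+33 = 176
Depot - N1 - N2 - N3 - N5 - N6 - N4: 31+32+18+26+4+33 = 144
Depot - N1 - N2 - N3 - N6 - N4 - N5: 31+32+18+30+33+36 = 180
Depot - N1 - N2 - N3 - N6 - N5 - N4: 31+32+18+30+4+36 = 151
Depot - N1 - N2 - N4 - N3 - N5 - N6: 31+32+29+19+26+4 = 141
Depot - N1 - N2 - N4 - N3 - N6 - N5: 31+32+29+19+30+4 = 145
… (712 more)
Depot - N2 - N6 - N5 - N1 - N3 - N4: 21+16+4+22+20+19 = 102  ← best
The minimum is 102.
One shortest path: Depot → N2 → N6 → N5 → N1 → N3 → N4.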